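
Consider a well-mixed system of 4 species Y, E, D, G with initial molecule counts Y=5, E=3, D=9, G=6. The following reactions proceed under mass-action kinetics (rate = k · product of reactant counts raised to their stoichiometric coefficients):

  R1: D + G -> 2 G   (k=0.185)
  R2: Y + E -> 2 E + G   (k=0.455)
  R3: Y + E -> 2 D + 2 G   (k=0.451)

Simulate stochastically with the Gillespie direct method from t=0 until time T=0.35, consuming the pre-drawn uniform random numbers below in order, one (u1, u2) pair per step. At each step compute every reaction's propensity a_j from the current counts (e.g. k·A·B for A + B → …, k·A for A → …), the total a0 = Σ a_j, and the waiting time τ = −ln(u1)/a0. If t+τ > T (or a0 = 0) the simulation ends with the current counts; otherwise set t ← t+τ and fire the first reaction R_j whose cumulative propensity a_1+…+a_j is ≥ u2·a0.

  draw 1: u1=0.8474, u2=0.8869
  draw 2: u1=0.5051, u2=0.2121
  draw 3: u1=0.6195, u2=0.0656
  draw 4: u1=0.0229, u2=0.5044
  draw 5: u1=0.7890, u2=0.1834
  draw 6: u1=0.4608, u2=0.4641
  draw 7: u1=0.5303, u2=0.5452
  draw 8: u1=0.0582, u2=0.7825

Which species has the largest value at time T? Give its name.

Dominant species at T: G

t=0.000: Y=5 E=3 D=9 G=6
Draw 1: a1=9.990, a2=6.825, a3=6.765, a0=23.580; τ=−ln(0.8474)/23.580=0.007 → t=0.007; u2·a0=0.8869·23.580=20.913; a1+a2=16.815 < 20.913 ≤ a1+…+a3=23.580 → R3 fires; Y=4 E=2 D=11 G=8
Draw 2: a1=16.280, a2=3.640, a3=3.608, a0=23.528; τ=−ln(0.5051)/23.528=0.029 → t=0.036; u2·a0=0.2121·23.528=4.990 ≤ a1=16.280 → R1 fires; Y=4 E=2 D=10 G=9
Draw 3: a1=16.650, a2=3.640, a3=3.608, a0=23.898; τ=−ln(0.6195)/23.898=0.020 → t=0.056; u2·a0=0.0656·23.898=1.568 ≤ a1=16.650 → R1 fires; Y=4 E=2 D=9 G=10
Draw 4: a1=16.650, a2=3.640, a3=3.608, a0=23.898; τ=−ln(0.0229)/23.898=0.158 → t=0.214; u2·a0=0.5044·23.898=12.054 ≤ a1=16.650 → R1 fires; Y=4 E=2 D=8 G=11
Draw 5: a1=16.280, a2=3.640, a3=3.608, a0=23.528; τ=−ln(0.7890)/23.528=0.010 → t=0.224; u2·a0=0.1834·23.528=4.315 ≤ a1=16.280 → R1 fires; Y=4 E=2 D=7 G=12
Draw 6: a1=15.540, a2=3.640, a3=3.608, a0=22.788; τ=−ln(0.4608)/22.788=0.034 → t=0.258; u2·a0=0.4641·22.788=10.576 ≤ a1=15.540 → R1 fires; Y=4 E=2 D=6 G=13
Draw 7: a1=14.430, a2=3.640, a3=3.608, a0=21.678; τ=−ln(0.5303)/21.678=0.029 → t=0.287; u2·a0=0.5452·21.678=11.819 ≤ a1=14.430 → R1 fires; Y=4 E=2 D=5 G=14
Draw 8: a1=12.950, a2=3.640, a3=3.608, a0=20.198; τ=−ln(0.0582)/20.198=0.141 → t=0.428 > T=0.35: stop.
At T=0.35: Y=4 E=2 D=5 G=14; the largest is G.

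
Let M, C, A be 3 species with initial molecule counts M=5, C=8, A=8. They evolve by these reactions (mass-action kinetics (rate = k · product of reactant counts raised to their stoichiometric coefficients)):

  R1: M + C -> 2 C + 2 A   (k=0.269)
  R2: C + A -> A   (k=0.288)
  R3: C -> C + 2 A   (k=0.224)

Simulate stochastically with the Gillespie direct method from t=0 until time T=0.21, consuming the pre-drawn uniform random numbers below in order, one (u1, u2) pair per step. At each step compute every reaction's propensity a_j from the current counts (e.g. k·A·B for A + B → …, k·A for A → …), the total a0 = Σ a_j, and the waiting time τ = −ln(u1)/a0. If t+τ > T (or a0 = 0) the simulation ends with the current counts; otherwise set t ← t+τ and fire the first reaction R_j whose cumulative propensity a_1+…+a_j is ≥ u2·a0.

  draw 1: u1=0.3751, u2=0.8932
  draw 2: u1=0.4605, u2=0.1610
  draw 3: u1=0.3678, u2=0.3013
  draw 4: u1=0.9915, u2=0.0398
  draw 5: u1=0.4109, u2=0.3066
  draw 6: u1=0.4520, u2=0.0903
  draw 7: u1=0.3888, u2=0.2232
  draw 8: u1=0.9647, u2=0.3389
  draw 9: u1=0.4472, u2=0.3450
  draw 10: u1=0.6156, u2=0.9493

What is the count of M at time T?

t=0.000: M=5 C=8 A=8
Draw 1: a1=10.760, a2=18.432, a3=1.792, a0=30.984; τ=−ln(0.3751)/30.984=0.032 → t=0.032; u2·a0=0.8932·30.984=27.675; a1=10.760 < 27.675 ≤ a1+a2=29.192 → R2 fires; M=5 C=7 A=8
Draw 2: a1=9.415, a2=16.128, a3=1.568, a0=27.111; τ=−ln(0.4605)/27.111=0.029 → t=0.060; u2·a0=0.1610·27.111=4.365 ≤ a1=9.415 → R1 fires; M=4 C=8 A=10
Draw 3: a1=8.608, a2=23.040, a3=1.792, a0=33.440; τ=−ln(0.3678)/33.440=0.030 → t=0.090; u2·a0=0.3013·33.440=10.075; a1=8.608 < 10.075 ≤ a1+a2=31.648 → R2 fires; M=4 C=7 A=10
Draw 4: a1=7.532, a2=20.160, a3=1.568, a0=29.260; τ=−ln(0.9915)/29.260=0.000 → t=0.090; u2·a0=0.0398·29.260=1.165 ≤ a1=7.532 → R1 fires; M=3 C=8 A=12
Draw 5: a1=6.456, a2=27.648, a3=1.792, a0=35.896; τ=−ln(0.4109)/35.896=0.025 → t=0.115; u2·a0=0.3066·35.896=11.006; a1=6.456 < 11.006 ≤ a1+a2=34.104 → R2 fires; M=3 C=7 A=12
Draw 6: a1=5.649, a2=24.192, a3=1.568, a0=31.409; τ=−ln(0.4520)/31.409=0.025 → t=0.141; u2·a0=0.0903·31.409=2.836 ≤ a1=5.649 → R1 fires; M=2 C=8 A=14
Draw 7: a1=4.304, a2=32.256, a3=1.792, a0=38.352; τ=−ln(0.3888)/38.352=0.025 → t=0.165; u2·a0=0.2232·38.352=8.560; a1=4.304 < 8.560 ≤ a1+a2=36.560 → R2 fires; M=2 C=7 A=14
Draw 8: a1=3.766, a2=28.224, a3=1.568, a0=33.558; τ=−ln(0.9647)/33.558=0.001 → t=0.166; u2·a0=0.3389·33.558=11.373; a1=3.766 < 11.373 ≤ a1+a2=31.990 → R2 fires; M=2 C=6 A=14
Draw 9: a1=3.228, a2=24.192, a3=1.344, a0=28.764; τ=−ln(0.4472)/28.764=0.028 → t=0.194; u2·a0=0.3450·28.764=9.924; a1=3.228 < 9.924 ≤ a1+a2=27.420 → R2 fires; M=2 C=5 A=14
Draw 10: a1=2.690, a2=20.160, a3=1.120, a0=23.970; τ=−ln(0.6156)/23.970=0.020 → t=0.214 > T=0.21: stop.
Read off M at T=0.21: 2

M at T = 2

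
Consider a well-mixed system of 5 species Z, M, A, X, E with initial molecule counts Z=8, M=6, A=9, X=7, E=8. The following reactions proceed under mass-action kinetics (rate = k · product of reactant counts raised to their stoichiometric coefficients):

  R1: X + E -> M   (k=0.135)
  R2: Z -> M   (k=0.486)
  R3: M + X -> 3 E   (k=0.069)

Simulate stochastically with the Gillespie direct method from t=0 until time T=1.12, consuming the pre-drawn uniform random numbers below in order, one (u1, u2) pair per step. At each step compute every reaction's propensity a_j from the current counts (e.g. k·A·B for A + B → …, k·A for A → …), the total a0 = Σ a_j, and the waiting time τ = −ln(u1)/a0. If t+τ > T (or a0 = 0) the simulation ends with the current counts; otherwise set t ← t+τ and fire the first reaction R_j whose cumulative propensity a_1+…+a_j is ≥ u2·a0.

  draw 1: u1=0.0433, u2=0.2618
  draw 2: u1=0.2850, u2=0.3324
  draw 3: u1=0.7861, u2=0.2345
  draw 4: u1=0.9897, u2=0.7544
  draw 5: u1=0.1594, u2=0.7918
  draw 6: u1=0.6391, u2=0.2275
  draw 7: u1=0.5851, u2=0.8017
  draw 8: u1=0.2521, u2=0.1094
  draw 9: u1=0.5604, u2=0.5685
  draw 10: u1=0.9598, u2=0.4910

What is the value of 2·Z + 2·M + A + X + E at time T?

Check how each reaction changes W = 2·Z + 2·M + A + X + E (weight of products minus weight of reactants):
R1: X + E -> M: (2·1) − (1·1 + 1·1) = 2 − 2 = 0
R2: Z -> M: (2·1) − (2·1) = 2 − 2 = 0
R3: M + X -> 3 E: (1·3) − (2·1 + 1·1) = 3 − 3 = 0
Every reaction leaves W unchanged, so W is conserved and no simulation is needed: W(T) = W(0) = 2·8 + 2·6 + 9 + 7 + 8 = 52

Value at T = 52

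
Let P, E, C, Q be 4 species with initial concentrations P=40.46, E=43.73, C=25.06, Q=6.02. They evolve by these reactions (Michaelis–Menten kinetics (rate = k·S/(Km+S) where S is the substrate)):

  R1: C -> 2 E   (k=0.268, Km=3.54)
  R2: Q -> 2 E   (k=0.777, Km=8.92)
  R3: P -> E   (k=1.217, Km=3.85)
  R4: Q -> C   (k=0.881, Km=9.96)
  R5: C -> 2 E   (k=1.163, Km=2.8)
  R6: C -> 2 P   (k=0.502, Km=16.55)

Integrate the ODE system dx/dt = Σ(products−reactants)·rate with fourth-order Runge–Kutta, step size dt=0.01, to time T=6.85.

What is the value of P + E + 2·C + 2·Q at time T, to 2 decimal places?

Value at T = 146.35

Check how each reaction changes W = P + E + 2·C + 2·Q (weight of products minus weight of reactants):
R1: C -> 2 E: (1·2) − (2·1) = 2 − 2 = 0
R2: Q -> 2 E: (1·2) − (2·1) = 2 − 2 = 0
R3: P -> E: (1·1) − (1·1) = 1 − 1 = 0
R4: Q -> C: (2·1) − (2·1) = 2 − 2 = 0
R5: C -> 2 E: (1·2) − (2·1) = 2 − 2 = 0
R6: C -> 2 P: (1·2) − (2·1) = 2 − 2 = 0
Every reaction leaves W unchanged, so W is conserved and no simulation is needed: W(T) = W(0) = 40.46 + 43.73 + 2·25.06 + 2·6.02 = 146.35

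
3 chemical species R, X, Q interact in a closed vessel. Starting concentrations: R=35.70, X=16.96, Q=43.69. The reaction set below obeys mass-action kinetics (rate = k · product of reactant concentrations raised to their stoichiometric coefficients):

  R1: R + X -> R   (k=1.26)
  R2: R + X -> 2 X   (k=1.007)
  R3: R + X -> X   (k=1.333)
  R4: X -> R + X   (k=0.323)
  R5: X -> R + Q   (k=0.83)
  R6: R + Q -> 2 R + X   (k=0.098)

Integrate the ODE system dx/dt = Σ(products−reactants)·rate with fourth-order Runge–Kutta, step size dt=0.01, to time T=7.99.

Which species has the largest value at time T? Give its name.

Dominant species at T: Q

RK4 with dt=0.01: 799 steps to T=7.99. Trajectory (selected grid times):
t=0.00: R=35.70 X=16.96 Q=43.69
t=0.89: R=0.63 X=8.58 Q=46.24
t=1.78: R=0.76 X=5.44 Q=48.34
t=2.66: R=0.89 X=4.47 Q=48.41
t=3.55: R=0.93 X=4.23 Q=47.77
t=4.44: R=0.94 X=4.13 Q=46.98
t=5.33: R=0.94 X=4.06 Q=46.19
t=6.21: R=0.94 X=3.99 Q=45.41
t=7.10: R=0.94 X=3.92 Q=44.64
t=7.99: R=0.94 X=3.86 Q=43.88
At T=7.99: R=0.94 X=3.86 Q=43.88; the largest is Q.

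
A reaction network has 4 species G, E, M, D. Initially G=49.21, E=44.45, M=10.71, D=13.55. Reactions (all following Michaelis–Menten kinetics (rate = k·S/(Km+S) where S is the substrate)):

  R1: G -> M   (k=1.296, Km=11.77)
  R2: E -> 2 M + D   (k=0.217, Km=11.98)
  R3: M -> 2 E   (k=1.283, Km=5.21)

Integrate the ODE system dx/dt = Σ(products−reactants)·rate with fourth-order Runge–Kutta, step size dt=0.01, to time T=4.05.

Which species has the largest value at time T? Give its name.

Dominant species at T: E

RK4 with dt=0.01: 405 steps to T=4.05. Trajectory (selected grid times):
t=0.00: G=49.21 E=44.45 M=10.71 D=13.55
t=0.45: G=48.74 E=45.15 M=10.94 D=13.63
t=0.90: G=48.27 E=45.86 M=11.18 D=13.70
t=1.35: G=47.80 E=46.57 M=11.40 D=13.78
t=1.80: G=47.33 E=47.29 M=11.63 D=13.86
t=2.25: G=46.87 E=48.01 M=11.85 D=13.94
t=2.70: G=46.40 E=48.74 M=12.07 D=14.02
t=3.15: G=45.94 E=49.47 M=12.29 D=14.09
t=3.60: G=45.47 E=50.20 M=12.50 D=14.17
t=4.05: G=45.01 E=50.94 M=12.72 D=14.25
At T=4.05: G=45.01 E=50.94 M=12.72 D=14.25; the largest is E.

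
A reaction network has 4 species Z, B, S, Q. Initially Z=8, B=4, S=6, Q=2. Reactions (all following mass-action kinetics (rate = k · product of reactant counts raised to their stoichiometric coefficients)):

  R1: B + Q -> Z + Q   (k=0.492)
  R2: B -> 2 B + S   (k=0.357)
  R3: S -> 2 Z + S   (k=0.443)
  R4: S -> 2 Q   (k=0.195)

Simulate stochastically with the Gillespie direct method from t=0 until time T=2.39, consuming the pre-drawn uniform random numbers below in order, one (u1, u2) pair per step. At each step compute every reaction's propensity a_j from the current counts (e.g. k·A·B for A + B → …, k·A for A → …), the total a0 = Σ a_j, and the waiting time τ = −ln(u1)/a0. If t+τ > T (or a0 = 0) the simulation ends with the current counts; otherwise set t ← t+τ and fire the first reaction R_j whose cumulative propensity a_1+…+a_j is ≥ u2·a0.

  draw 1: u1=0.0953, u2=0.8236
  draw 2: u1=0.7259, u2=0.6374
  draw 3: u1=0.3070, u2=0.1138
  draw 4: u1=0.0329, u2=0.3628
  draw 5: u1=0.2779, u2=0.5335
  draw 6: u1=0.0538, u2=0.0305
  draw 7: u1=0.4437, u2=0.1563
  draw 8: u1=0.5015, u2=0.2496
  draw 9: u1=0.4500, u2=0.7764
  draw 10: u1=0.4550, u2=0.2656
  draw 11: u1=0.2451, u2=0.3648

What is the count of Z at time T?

Z at T = 22

t=0.000: Z=8 B=4 S=6 Q=2
Draw 1: a1=3.936, a2=1.428, a3=2.658, a4=1.170, a0=9.192; τ=−ln(0.0953)/9.192=0.256 → t=0.256; u2·a0=0.8236·9.192=7.571; a1+a2=5.364 < 7.571 ≤ a1+…+a3=8.022 → R3 fires; Z=10 B=4 S=6 Q=2
Draw 2: a1=3.936, a2=1.428, a3=2.658, a4=1.170, a0=9.192; τ=−ln(0.7259)/9.192=0.035 → t=0.291; u2·a0=0.6374·9.192=5.859; a1+a2=5.364 < 5.859 ≤ a1+…+a3=8.022 → R3 fires; Z=12 B=4 S=6 Q=2
Draw 3: a1=3.936, a2=1.428, a3=2.658, a4=1.170, a0=9.192; τ=−ln(0.3070)/9.192=0.128 → t=0.419; u2·a0=0.1138·9.192=1.046 ≤ a1=3.936 → R1 fires; Z=13 B=3 S=6 Q=2
Draw 4: a1=2.952, a2=1.071, a3=2.658, a4=1.170, a0=7.851; τ=−ln(0.0329)/7.851=0.435 → t=0.854; u2·a0=0.3628·7.851=2.848 ≤ a1=2.952 → R1 fires; Z=14 B=2 S=6 Q=2
Draw 5: a1=1.968, a2=0.714, a3=2.658, a4=1.170, a0=6.510; τ=−ln(0.2779)/6.510=0.197 → t=1.051; u2·a0=0.5335·6.510=3.473; a1+a2=2.682 < 3.473 ≤ a1+…+a3=5.340 → R3 fires; Z=16 B=2 S=6 Q=2
Draw 6: a1=1.968, a2=0.714, a3=2.658, a4=1.170, a0=6.510; τ=−ln(0.0538)/6.510=0.449 → t=1.500; u2·a0=0.0305·6.510=0.199 ≤ a1=1.968 → R1 fires; Z=17 B=1 S=6 Q=2
Draw 7: a1=0.984, a2=0.357, a3=2.658, a4=1.170, a0=5.169; τ=−ln(0.4437)/5.169=0.157 → t=1.657; u2·a0=0.1563·5.169=0.808 ≤ a1=0.984 → R1 fires; Z=18 B=0 S=6 Q=2
Draw 8: a1=0.000, a2=0.000, a3=2.658, a4=1.170, a0=3.828; τ=−ln(0.5015)/3.828=0.180 → t=1.837; u2·a0=0.2496·3.828=0.955; a1+a2=0.000 < 0.955 ≤ a1+…+a3=2.658 → R3 fires; Z=20 B=0 S=6 Q=2
Draw 9: a1=0.000, a2=0.000, a3=2.658, a4=1.170, a0=3.828; τ=−ln(0.4500)/3.828=0.209 → t=2.046; u2·a0=0.7764·3.828=2.972; a1+…+a3=2.658 < 2.972 ≤ a1+…+a4=3.828 → R4 fires; Z=20 B=0 S=5 Q=4
Draw 10: a1=0.000, a2=0.000, a3=2.215, a4=0.975, a0=3.190; τ=−ln(0.4550)/3.190=0.247 → t=2.293; u2·a0=0.2656·3.190=0.847; a1+a2=0.000 < 0.847 ≤ a1+…+a3=2.215 → R3 fires; Z=22 B=0 S=5 Q=4
Draw 11: a1=0.000, a2=0.000, a3=2.215, a4=0.975, a0=3.190; τ=−ln(0.2451)/3.190=0.441 → t=2.733 > T=2.39: stop.
Read off Z at T=2.39: 22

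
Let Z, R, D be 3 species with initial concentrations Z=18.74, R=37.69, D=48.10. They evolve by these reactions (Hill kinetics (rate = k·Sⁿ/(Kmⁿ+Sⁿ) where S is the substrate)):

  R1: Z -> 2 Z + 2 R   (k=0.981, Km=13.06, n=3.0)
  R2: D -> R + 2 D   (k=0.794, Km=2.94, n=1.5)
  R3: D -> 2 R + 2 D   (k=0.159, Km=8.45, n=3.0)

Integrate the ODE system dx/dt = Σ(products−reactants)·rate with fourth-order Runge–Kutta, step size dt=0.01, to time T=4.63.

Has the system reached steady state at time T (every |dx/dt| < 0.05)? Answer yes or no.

RK4 with dt=0.01: 463 steps to T=4.63. Trajectory (selected grid times):
t=0.00: Z=18.74 R=37.69 D=48.10
t=0.51: Z=19.12 R=39.00 D=48.58
t=1.03: Z=19.51 R=40.35 D=49.07
t=1.54: Z=19.89 R=41.69 D=49.55
t=2.06: Z=20.29 R=43.06 D=50.04
t=2.57: Z=20.69 R=44.42 D=50.52
t=3.09: Z=21.10 R=45.81 D=51.01
t=3.60: Z=21.51 R=47.18 D=51.49
t=4.12: Z=21.93 R=48.59 D=51.98
t=4.63: Z=22.34 R=49.98 D=52.46
Rates at T: R1=0.8177, R2=0.7836, R3=0.1583
dx/dt at T (Σ net stoichiometry × rate): Z=+0.8177, R=+2.7356, D=+0.9419
Largest |dx/dt| is |+2.7356| (R) ≥ 0.05 → not steady.

Steady state at T: no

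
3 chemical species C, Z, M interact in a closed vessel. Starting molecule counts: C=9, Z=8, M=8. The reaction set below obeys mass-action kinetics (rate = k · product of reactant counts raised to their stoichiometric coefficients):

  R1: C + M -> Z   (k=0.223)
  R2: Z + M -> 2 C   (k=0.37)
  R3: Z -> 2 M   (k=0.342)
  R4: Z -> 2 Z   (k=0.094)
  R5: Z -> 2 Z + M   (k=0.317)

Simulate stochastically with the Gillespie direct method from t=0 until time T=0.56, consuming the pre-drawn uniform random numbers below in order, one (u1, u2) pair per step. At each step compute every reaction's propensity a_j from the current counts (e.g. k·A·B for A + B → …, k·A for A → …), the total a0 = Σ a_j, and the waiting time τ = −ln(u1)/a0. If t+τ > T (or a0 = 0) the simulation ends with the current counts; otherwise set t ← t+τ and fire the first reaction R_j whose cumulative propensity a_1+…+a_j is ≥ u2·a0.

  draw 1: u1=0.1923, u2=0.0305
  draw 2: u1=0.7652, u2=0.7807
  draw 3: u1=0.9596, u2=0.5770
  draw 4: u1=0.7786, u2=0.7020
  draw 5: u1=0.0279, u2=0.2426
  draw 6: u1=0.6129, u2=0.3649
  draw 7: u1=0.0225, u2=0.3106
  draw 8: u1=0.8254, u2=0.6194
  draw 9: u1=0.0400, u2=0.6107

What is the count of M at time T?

t=0.000: C=9 Z=8 M=8
Draw 1: a1=16.056, a2=23.680, a3=2.736, a4=0.752, a5=2.536, a0=45.760; τ=−ln(0.1923)/45.760=0.036 → t=0.036; u2·a0=0.0305·45.760=1.396 ≤ a1=16.056 → R1 fires; C=8 Z=9 M=7
Draw 2: a1=12.488, a2=23.310, a3=3.078, a4=0.846, a5=2.853, a0=42.575; τ=−ln(0.7652)/42.575=0.006 → t=0.042; u2·a0=0.7807·42.575=33.238; a1=12.488 < 33.238 ≤ a1+a2=35.798 → R2 fires; C=10 Z=8 M=6
Draw 3: a1=13.380, a2=17.760, a3=2.736, a4=0.752, a5=2.536, a0=37.164; τ=−ln(0.9596)/37.164=0.001 → t=0.043; u2·a0=0.5770·37.164=21.444; a1=13.380 < 21.444 ≤ a1+a2=31.140 → R2 fires; C=12 Z=7 M=5
Draw 4: a1=13.380, a2=12.950, a3=2.394, a4=0.658, a5=2.219, a0=31.601; τ=−ln(0.7786)/31.601=0.008 → t=0.051; u2·a0=0.7020·31.601=22.184; a1=13.380 < 22.184 ≤ a1+a2=26.330 → R2 fires; C=14 Z=6 M=4
Draw 5: a1=12.488, a2=8.880, a3=2.052, a4=0.564, a5=1.902, a0=25.886; τ=−ln(0.0279)/25.886=0.138 → t=0.190; u2·a0=0.2426·25.886=6.280 ≤ a1=12.488 → R1 fires; C=13 Z=7 M=3
Draw 6: a1=8.697, a2=7.770, a3=2.394, a4=0.658, a5=2.219, a0=21.738; τ=−ln(0.6129)/21.738=0.023 → t=0.212; u2·a0=0.3649·21.738=7.932 ≤ a1=8.697 → R1 fires; C=12 Z=8 M=2
Draw 7: a1=5.352, a2=5.920, a3=2.736, a4=0.752, a5=2.536, a0=17.296; τ=−ln(0.0225)/17.296=0.219 → t=0.432; u2·a0=0.3106·17.296=5.372; a1=5.352 < 5.372 ≤ a1+a2=11.272 → R2 fires; C=14 Z=7 M=1
Draw 8: a1=3.122, a2=2.590, a3=2.394, a4=0.658, a5=2.219, a0=10.983; τ=−ln(0.8254)/10.983=0.017 → t=0.449; u2·a0=0.6194·10.983=6.803; a1+a2=5.712 < 6.803 ≤ a1+…+a3=8.106 → R3 fires; C=14 Z=6 M=3
Draw 9: a1=9.366, a2=6.660, a3=2.052, a4=0.564, a5=1.902, a0=20.544; τ=−ln(0.0400)/20.544=0.157 → t=0.606 > T=0.56: stop.
Read off M at T=0.56: 3

M at T = 3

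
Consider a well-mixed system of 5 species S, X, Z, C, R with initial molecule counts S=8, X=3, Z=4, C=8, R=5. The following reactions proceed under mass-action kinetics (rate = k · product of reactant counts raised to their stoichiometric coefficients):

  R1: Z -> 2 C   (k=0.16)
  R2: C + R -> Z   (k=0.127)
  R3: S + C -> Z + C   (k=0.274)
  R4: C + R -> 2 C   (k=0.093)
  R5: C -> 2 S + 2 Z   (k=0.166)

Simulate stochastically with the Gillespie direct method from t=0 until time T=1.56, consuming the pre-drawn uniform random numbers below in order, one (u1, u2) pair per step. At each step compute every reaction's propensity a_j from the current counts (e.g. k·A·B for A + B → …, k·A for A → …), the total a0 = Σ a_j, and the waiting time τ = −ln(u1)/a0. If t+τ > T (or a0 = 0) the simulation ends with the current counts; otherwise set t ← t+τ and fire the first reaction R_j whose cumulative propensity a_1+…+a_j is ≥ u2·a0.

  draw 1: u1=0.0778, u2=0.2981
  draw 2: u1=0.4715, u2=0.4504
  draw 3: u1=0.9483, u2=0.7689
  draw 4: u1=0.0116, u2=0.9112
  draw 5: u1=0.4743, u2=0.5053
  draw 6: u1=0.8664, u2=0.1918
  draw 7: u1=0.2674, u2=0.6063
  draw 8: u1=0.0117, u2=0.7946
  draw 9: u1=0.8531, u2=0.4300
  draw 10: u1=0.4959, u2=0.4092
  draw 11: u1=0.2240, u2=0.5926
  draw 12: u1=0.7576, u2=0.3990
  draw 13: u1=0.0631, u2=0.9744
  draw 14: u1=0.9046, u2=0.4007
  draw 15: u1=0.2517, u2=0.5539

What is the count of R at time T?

R at T = 1

t=0.000: S=8 X=3 Z=4 C=8 R=5
Draw 1: a1=0.640, a2=5.080, a3=17.536, a4=3.720, a5=1.328, a0=28.304; τ=−ln(0.0778)/28.304=0.090 → t=0.090; u2·a0=0.2981·28.304=8.437; a1+a2=5.720 < 8.437 ≤ a1+…+a3=23.256 → R3 fires; S=7 X=3 Z=5 C=8 R=5
Draw 2: a1=0.800, a2=5.080, a3=15.344, a4=3.720, a5=1.328, a0=26.272; τ=−ln(0.4715)/26.272=0.029 → t=0.119; u2·a0=0.4504·26.272=11.833; a1+a2=5.880 < 11.833 ≤ a1+…+a3=21.224 → R3 fires; S=6 X=3 Z=6 C=8 R=5
Draw 3: a1=0.960, a2=5.080, a3=13.152, a4=3.720, a5=1.328, a0=24.240; τ=−ln(0.9483)/24.240=0.002 → t=0.121; u2·a0=0.7689·24.240=18.638; a1+a2=6.040 < 18.638 ≤ a1+…+a3=19.192 → R3 fires; S=5 X=3 Z=7 C=8 R=5
Draw 4: a1=1.120, a2=5.080, a3=10.960, a4=3.720, a5=1.328, a0=22.208; τ=−ln(0.0116)/22.208=0.201 → t=0.322; u2·a0=0.9112·22.208=20.236; a1+…+a3=17.160 < 20.236 ≤ a1+…+a4=20.880 → R4 fires; S=5 X=3 Z=7 C=9 R=4
Draw 5: a1=1.120, a2=4.572, a3=12.330, a4=3.348, a5=1.494, a0=22.864; τ=−ln(0.4743)/22.864=0.033 → t=0.354; u2·a0=0.5053·22.864=11.553; a1+a2=5.692 < 11.553 ≤ a1+…+a3=18.022 → R3 fires; S=4 X=3 Z=8 C=9 R=4
Draw 6: a1=1.280, a2=4.572, a3=9.864, a4=3.348, a5=1.494, a0=20.558; τ=−ln(0.8664)/20.558=0.007 → t=0.361; u2·a0=0.1918·20.558=3.943; a1=1.280 < 3.943 ≤ a1+a2=5.852 → R2 fires; S=4 X=3 Z=9 C=8 R=3
Draw 7: a1=1.440, a2=3.048, a3=8.768, a4=2.232, a5=1.328, a0=16.816; τ=−ln(0.2674)/16.816=0.078 → t=0.440; u2·a0=0.6063·16.816=10.196; a1+a2=4.488 < 10.196 ≤ a1+…+a3=13.256 → R3 fires; S=3 X=3 Z=10 C=8 R=3
Draw 8: a1=1.600, a2=3.048, a3=6.576, a4=2.232, a5=1.328, a0=14.784; τ=−ln(0.0117)/14.784=0.301 → t=0.741; u2·a0=0.7946·14.784=11.747; a1+…+a3=11.224 < 11.747 ≤ a1+…+a4=13.456 → R4 fires; S=3 X=3 Z=10 C=9 R=2
Draw 9: a1=1.600, a2=2.286, a3=7.398, a4=1.674, a5=1.494, a0=14.452; τ=−ln(0.8531)/14.452=0.011 → t=0.752; u2·a0=0.4300·14.452=6.214; a1+a2=3.886 < 6.214 ≤ a1+…+a3=11.284 → R3 fires; S=2 X=3 Z=11 C=9 R=2
Draw 10: a1=1.760, a2=2.286, a3=4.932, a4=1.674, a5=1.494, a0=12.146; τ=−ln(0.4959)/12.146=0.058 → t=0.809; u2·a0=0.4092·12.146=4.970; a1+a2=4.046 < 4.970 ≤ a1+…+a3=8.978 → R3 fires; S=1 X=3 Z=12 C=9 R=2
Draw 11: a1=1.920, a2=2.286, a3=2.466, a4=1.674, a5=1.494, a0=9.840; τ=−ln(0.2240)/9.840=0.152 → t=0.961; u2·a0=0.5926·9.840=5.831; a1+a2=4.206 < 5.831 ≤ a1+…+a3=6.672 → R3 fires; S=0 X=3 Z=13 C=9 R=2
Draw 12: a1=2.080, a2=2.286, a3=0.000, a4=1.674, a5=1.494, a0=7.534; τ=−ln(0.7576)/7.534=0.037 → t=0.998; u2·a0=0.3990·7.534=3.006; a1=2.080 < 3.006 ≤ a1+a2=4.366 → R2 fires; S=0 X=3 Z=14 C=8 R=1
Draw 13: a1=2.240, a2=1.016, a3=0.000, a4=0.744, a5=1.328, a0=5.328; τ=−ln(0.0631)/5.328=0.519 → t=1.517; u2·a0=0.9744·5.328=5.192; a1+…+a4=4.000 < 5.192 ≤ a1+…+a5=5.328 → R5 fires; S=2 X=3 Z=16 C=7 R=1
Draw 14: a1=2.560, a2=0.889, a3=3.836, a4=0.651, a5=1.162, a0=9.098; τ=−ln(0.9046)/9.098=0.011 → t=1.528; u2·a0=0.4007·9.098=3.646; a1+a2=3.449 < 3.646 ≤ a1+…+a3=7.285 → R3 fires; S=1 X=3 Z=17 C=7 R=1
Draw 15: a1=2.720, a2=0.889, a3=1.918, a4=0.651, a5=1.162, a0=7.340; τ=−ln(0.2517)/7.340=0.188 → t=1.716 > T=1.56: stop.
Read off R at T=1.56: 1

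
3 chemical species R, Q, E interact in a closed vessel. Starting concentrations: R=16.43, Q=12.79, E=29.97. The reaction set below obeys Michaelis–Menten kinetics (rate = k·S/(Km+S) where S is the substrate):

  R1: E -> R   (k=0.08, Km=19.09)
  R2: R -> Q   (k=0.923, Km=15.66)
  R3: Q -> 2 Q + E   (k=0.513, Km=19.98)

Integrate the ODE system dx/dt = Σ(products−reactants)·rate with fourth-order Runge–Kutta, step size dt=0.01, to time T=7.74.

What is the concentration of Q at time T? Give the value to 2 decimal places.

Q at T = 17.99

RK4 with dt=0.01: 774 steps to T=7.74. Trajectory (selected grid times):
t=0.00: R=16.43 Q=12.79 E=29.97
t=0.86: R=16.07 Q=13.37 E=30.10
t=1.72: R=15.71 Q=13.95 E=30.24
t=2.58: R=15.36 Q=14.53 E=30.38
t=3.44: R=15.01 Q=15.11 E=30.53
t=4.30: R=14.66 Q=15.68 E=30.68
t=5.16: R=14.33 Q=16.26 E=30.83
t=6.02: R=13.99 Q=16.84 E=30.99
t=6.88: R=13.66 Q=17.41 E=31.15
t=7.74: R=13.34 Q=17.99 E=31.31
Read off Q at T=7.74: 17.99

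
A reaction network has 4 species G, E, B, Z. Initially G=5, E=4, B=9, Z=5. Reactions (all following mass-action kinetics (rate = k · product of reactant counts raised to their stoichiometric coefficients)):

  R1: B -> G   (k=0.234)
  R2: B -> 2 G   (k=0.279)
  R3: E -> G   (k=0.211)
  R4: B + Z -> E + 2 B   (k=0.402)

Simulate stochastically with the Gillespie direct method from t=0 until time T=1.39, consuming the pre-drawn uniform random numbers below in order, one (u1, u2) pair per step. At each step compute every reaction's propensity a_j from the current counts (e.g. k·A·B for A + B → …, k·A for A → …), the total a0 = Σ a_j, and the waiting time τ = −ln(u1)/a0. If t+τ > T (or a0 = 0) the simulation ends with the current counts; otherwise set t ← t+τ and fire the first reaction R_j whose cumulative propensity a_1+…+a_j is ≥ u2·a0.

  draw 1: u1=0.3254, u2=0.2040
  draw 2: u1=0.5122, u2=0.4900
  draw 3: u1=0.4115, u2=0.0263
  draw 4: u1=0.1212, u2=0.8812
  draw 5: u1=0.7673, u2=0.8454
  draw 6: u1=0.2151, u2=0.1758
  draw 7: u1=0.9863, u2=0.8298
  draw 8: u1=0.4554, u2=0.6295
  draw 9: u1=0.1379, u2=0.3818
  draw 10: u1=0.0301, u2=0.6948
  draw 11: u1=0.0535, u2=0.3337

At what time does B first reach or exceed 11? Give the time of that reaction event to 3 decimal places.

Threshold first reached at t = 0.237

t=0.000: G=5 E=4 B=9 Z=5
Draw 1: a1=2.106, a2=2.511, a3=0.844, a4=18.090, a0=23.551; τ=−ln(0.3254)/23.551=0.048 → t=0.048; u2·a0=0.2040·23.551=4.804; a1+a2=4.617 < 4.804 ≤ a1+…+a3=5.461 → R3 fires; G=6 E=3 B=9 Z=5
Draw 2: a1=2.106, a2=2.511, a3=0.633, a4=18.090, a0=23.340; τ=−ln(0.5122)/23.340=0.029 → t=0.076; u2·a0=0.4900·23.340=11.437; a1+…+a3=5.250 < 11.437 ≤ a1+…+a4=23.340 → R4 fires; G=6 E=4 B=10 Z=4
Draw 3: a1=2.340, a2=2.790, a3=0.844, a4=16.080, a0=22.054; τ=−ln(0.4115)/22.054=0.040 → t=0.117; u2·a0=0.0263·22.054=0.580 ≤ a1=2.340 → R1 fires; G=7 E=4 B=9 Z=4
Draw 4: a1=2.106, a2=2.511, a3=0.844, a4=14.472, a0=19.933; τ=−ln(0.1212)/19.933=0.106 → t=0.222; u2·a0=0.8812·19.933=17.565; a1+…+a3=5.461 < 17.565 ≤ a1+…+a4=19.933 → R4 fires; G=7 E=5 B=10 Z=3
Draw 5: a1=2.340, a2=2.790, a3=1.055, a4=12.060, a0=18.245; τ=−ln(0.7673)/18.245=0.015 → t=0.237; u2·a0=0.8454·18.245=15.424; a1+…+a3=6.185 < 15.424 ≤ a1+…+a4=18.245 → R4 fires; G=7 E=6 B=11 Z=2
Draw 6: a1=2.574, a2=3.069, a3=1.266, a4=8.844, a0=15.753; τ=−ln(0.2151)/15.753=0.098 → t=0.335; u2·a0=0.1758·15.753=2.769; a1=2.574 < 2.769 ≤ a1+a2=5.643 → R2 fires; G=9 E=6 B=10 Z=2
Draw 7: a1=2.340, a2=2.790, a3=1.266, a4=8.040, a0=14.436; τ=−ln(0.9863)/14.436=0.001 → t=0.335; u2·a0=0.8298·14.436=11.979; a1+…+a3=6.396 < 11.979 ≤ a1+…+a4=14.436 → R4 fires; G=9 E=7 B=11 Z=1
Draw 8: a1=2.574, a2=3.069, a3=1.477, a4=4.422, a0=11.542; τ=−ln(0.4554)/11.542=0.068 → t=0.404; u2·a0=0.6295·11.542=7.266; a1+…+a3=7.120 < 7.266 ≤ a1+…+a4=11.542 → R4 fires; G=9 E=8 B=12 Z=0
Draw 9: a1=2.808, a2=3.348, a3=1.688, a4=0.000, a0=7.844; τ=−ln(0.1379)/7.844=0.253 → t=0.656; u2·a0=0.3818·7.844=2.995; a1=2.808 < 2.995 ≤ a1+a2=6.156 → R2 fires; G=11 E=8 B=11 Z=0
Draw 10: a1=2.574, a2=3.069, a3=1.688, a4=0.000, a0=7.331; τ=−ln(0.0301)/7.331=0.478 → t=1.134; u2·a0=0.6948·7.331=5.094; a1=2.574 < 5.094 ≤ a1+a2=5.643 → R2 fires; G=13 E=8 B=10 Z=0
Draw 11: a1=2.340, a2=2.790, a3=1.688, a4=0.000, a0=6.818; τ=−ln(0.0535)/6.818=0.429 → t=1.564 > T=1.39: stop.
B first becomes ≥ 11 when it reaches 11 at the event at t=0.237.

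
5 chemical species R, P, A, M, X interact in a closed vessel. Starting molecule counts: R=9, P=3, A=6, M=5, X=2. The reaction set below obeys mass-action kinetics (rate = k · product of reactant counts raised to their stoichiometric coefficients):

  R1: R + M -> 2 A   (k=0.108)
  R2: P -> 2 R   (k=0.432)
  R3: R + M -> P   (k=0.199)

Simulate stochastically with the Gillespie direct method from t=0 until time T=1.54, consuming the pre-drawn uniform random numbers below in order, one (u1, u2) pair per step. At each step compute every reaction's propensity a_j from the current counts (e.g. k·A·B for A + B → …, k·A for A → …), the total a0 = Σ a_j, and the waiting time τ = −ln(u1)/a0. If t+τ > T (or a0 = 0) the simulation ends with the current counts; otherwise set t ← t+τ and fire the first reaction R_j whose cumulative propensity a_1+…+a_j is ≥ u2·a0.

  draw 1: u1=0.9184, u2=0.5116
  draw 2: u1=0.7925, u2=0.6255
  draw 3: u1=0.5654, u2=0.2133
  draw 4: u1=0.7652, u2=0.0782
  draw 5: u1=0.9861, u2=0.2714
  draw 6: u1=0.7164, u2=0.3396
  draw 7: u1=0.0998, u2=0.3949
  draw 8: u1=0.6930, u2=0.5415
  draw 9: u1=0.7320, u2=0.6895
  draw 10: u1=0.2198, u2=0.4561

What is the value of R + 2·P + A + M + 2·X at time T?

Value at T = 30

Check how each reaction changes W = R + 2·P + A + M + 2·X (weight of products minus weight of reactants):
R1: R + M -> 2 A: (1·2) − (1·1 + 1·1) = 2 − 2 = 0
R2: P -> 2 R: (1·2) − (2·1) = 2 − 2 = 0
R3: R + M -> P: (2·1) − (1·1 + 1·1) = 2 − 2 = 0
Every reaction leaves W unchanged, so W is conserved and no simulation is needed: W(T) = W(0) = 9 + 2·3 + 6 + 5 + 2·2 = 30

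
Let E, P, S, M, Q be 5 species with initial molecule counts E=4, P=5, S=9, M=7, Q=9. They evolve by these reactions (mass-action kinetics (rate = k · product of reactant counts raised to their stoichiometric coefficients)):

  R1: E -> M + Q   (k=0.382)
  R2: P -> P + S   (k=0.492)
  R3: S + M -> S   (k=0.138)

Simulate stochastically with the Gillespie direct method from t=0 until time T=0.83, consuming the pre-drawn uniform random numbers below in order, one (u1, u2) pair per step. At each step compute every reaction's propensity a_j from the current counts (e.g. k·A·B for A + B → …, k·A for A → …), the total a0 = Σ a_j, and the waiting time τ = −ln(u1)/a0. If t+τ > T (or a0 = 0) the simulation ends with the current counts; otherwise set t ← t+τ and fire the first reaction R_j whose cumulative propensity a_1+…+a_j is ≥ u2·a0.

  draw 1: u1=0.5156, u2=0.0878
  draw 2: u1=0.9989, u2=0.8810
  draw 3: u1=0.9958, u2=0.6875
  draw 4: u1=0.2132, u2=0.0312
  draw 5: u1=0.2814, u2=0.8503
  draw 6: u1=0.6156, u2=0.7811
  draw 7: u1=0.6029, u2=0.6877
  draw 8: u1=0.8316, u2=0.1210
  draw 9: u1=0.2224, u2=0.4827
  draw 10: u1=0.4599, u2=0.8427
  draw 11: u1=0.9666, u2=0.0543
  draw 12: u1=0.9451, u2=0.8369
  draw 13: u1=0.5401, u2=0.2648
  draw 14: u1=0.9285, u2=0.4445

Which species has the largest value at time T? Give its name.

t=0.000: E=4 P=5 S=9 M=7 Q=9
Draw 1: a1=1.528, a2=2.460, a3=8.694, a0=12.682; τ=−ln(0.5156)/12.682=0.052 → t=0.052; u2·a0=0.0878·12.682=1.113 ≤ a1=1.528 → R1 fires; E=3 P=5 S=9 M=8 Q=10
Draw 2: a1=1.146, a2=2.460, a3=9.936, a0=13.542; τ=−ln(0.9989)/13.542=0.000 → t=0.052; u2·a0=0.8810·13.542=11.931; a1+a2=3.606 < 11.931 ≤ a1+…+a3=13.542 → R3 fires; E=3 P=5 S=9 M=7 Q=10
Draw 3: a1=1.146, a2=2.460, a3=8.694, a0=12.300; τ=−ln(0.9958)/12.300=0.000 → t=0.053; u2·a0=0.6875·12.300=8.456; a1+a2=3.606 < 8.456 ≤ a1+…+a3=12.300 → R3 fires; E=3 P=5 S=9 M=6 Q=10
Draw 4: a1=1.146, a2=2.460, a3=7.452, a0=11.058; τ=−ln(0.2132)/11.058=0.140 → t=0.192; u2·a0=0.0312·11.058=0.345 ≤ a1=1.146 → R1 fires; E=2 P=5 S=9 M=7 Q=11
Draw 5: a1=0.764, a2=2.460, a3=8.694, a0=11.918; τ=−ln(0.2814)/11.918=0.106 → t=0.299; u2·a0=0.8503·11.918=10.134; a1+a2=3.224 < 10.134 ≤ a1+…+a3=11.918 → R3 fires; E=2 P=5 S=9 M=6 Q=11
Draw 6: a1=0.764, a2=2.460, a3=7.452, a0=10.676; τ=−ln(0.6156)/10.676=0.045 → t=0.344; u2·a0=0.7811·10.676=8.339; a1+a2=3.224 < 8.339 ≤ a1+…+a3=10.676 → R3 fires; E=2 P=5 S=9 M=5 Q=11
Draw 7: a1=0.764, a2=2.460, a3=6.210, a0=9.434; τ=−ln(0.6029)/9.434=0.054 → t=0.398; u2·a0=0.6877·9.434=6.488; a1+a2=3.224 < 6.488 ≤ a1+…+a3=9.434 → R3 fires; E=2 P=5 S=9 M=4 Q=11
Draw 8: a1=0.764, a2=2.460, a3=4.968, a0=8.192; τ=−ln(0.8316)/8.192=0.023 → t=0.420; u2·a0=0.1210·8.192=0.991; a1=0.764 < 0.991 ≤ a1+a2=3.224 → R2 fires; E=2 P=5 S=10 M=4 Q=11
Draw 9: a1=0.764, a2=2.460, a3=5.520, a0=8.744; τ=−ln(0.2224)/8.744=0.172 → t=0.592; u2·a0=0.4827·8.744=4.221; a1+a2=3.224 < 4.221 ≤ a1+…+a3=8.744 → R3 fires; E=2 P=5 S=10 M=3 Q=11
Draw 10: a1=0.764, a2=2.460, a3=4.140, a0=7.364; τ=−ln(0.4599)/7.364=0.105 → t=0.698; u2·a0=0.8427·7.364=6.206; a1+a2=3.224 < 6.206 ≤ a1+…+a3=7.364 → R3 fires; E=2 P=5 S=10 M=2 Q=11
Draw 11: a1=0.764, a2=2.460, a3=2.760, a0=5.984; τ=−ln(0.9666)/5.984=0.006 → t=0.703; u2·a0=0.0543·5.984=0.325 ≤ a1=0.764 → R1 fires; E=1 P=5 S=10 M=3 Q=12
Draw 12: a1=0.382, a2=2.460, a3=4.140, a0=6.982; τ=−ln(0.9451)/6.982=0.008 → t=0.712; u2·a0=0.8369·6.982=5.843; a1+a2=2.842 < 5.843 ≤ a1+…+a3=6.982 → R3 fires; E=1 P=5 S=10 M=2 Q=12
Draw 13: a1=0.382, a2=2.460, a3=2.760, a0=5.602; τ=−ln(0.5401)/5.602=0.110 → t=0.822; u2·a0=0.2648·5.602=1.483; a1=0.382 < 1.483 ≤ a1+a2=2.842 → R2 fires; E=1 P=5 S=11 M=2 Q=12
Draw 14: a1=0.382, a2=2.460, a3=3.036, a0=5.878; τ=−ln(0.9285)/5.878=0.013 → t=0.834 > T=0.83: stop.
At T=0.83: E=1 P=5 S=11 M=2 Q=12; the largest is Q.

Dominant species at T: Q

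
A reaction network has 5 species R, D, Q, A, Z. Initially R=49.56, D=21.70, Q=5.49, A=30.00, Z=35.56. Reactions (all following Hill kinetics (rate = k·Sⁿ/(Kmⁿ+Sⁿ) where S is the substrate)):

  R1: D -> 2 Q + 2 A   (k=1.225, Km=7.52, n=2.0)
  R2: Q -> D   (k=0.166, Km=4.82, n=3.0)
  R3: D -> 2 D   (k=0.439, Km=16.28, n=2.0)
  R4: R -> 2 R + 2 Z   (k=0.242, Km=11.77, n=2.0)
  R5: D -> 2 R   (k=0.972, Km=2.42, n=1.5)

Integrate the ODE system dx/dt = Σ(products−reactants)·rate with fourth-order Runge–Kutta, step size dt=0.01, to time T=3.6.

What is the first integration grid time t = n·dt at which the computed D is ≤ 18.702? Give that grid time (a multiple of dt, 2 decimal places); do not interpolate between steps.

Threshold first reached at t = 1.86

RK4 with dt=0.01: 360 steps to T=3.6. Trajectory (selected grid times):
t=0.00: R=49.56 D=21.70 Q=5.49 A=30.00 Z=35.56
t=0.40: R=50.40 D=21.04 Q=6.32 A=30.87 Z=35.74
t=0.80: R=51.24 D=20.39 Q=7.14 A=31.74 Z=35.93
t=1.20: R=52.08 D=19.75 Q=7.94 A=32.60 Z=36.11
t=1.60: R=52.92 D=19.11 Q=8.74 A=33.45 Z=36.30
t=1.85: R=53.44 D=18.71 Q=9.23 A=33.98 Z=36.41
t=1.86: R=53.46 D=18.70 Q=9.25 A=34.00 Z=36.42
t=2.00: R=53.75 D=18.47 Q=9.53 A=34.29 Z=36.48
t=2.40: R=54.59 D=17.84 Q=10.30 A=35.13 Z=36.67
t=2.80: R=55.42 D=17.21 Q=11.07 A=35.96 Z=36.85
t=3.20: R=56.25 D=16.59 Q=11.83 A=36.78 Z=37.04
t=3.60: R=57.08 D=15.97 Q=12.57 A=37.58 Z=37.22
D(1.85)=18.712 > 18.702 but D(1.86)=18.696 ≤ 18.702, so the first grid time is t=1.86.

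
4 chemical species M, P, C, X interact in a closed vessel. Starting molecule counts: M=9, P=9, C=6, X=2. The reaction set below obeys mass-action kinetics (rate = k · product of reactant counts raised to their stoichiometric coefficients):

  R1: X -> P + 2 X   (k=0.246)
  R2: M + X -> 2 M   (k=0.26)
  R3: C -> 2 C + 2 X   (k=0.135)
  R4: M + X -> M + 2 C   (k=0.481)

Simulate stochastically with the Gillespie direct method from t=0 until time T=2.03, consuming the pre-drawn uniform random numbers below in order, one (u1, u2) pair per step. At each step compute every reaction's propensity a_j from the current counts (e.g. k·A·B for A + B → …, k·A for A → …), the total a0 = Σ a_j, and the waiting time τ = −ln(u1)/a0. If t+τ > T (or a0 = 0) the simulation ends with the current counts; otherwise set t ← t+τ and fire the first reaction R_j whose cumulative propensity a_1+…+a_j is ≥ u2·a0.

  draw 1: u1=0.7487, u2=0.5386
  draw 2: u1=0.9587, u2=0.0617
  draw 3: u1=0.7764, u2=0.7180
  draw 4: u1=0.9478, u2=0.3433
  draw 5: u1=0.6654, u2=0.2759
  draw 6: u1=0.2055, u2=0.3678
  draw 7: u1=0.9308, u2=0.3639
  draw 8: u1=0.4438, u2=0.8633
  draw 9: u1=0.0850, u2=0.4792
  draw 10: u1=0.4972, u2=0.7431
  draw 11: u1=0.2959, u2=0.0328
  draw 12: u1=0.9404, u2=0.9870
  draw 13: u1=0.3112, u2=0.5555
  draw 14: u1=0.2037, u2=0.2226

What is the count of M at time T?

t=0.000: M=9 P=9 C=6 X=2
Draw 1: a1=0.492, a2=4.680, a3=0.810, a4=8.658, a0=14.640; τ=−ln(0.7487)/14.640=0.020 → t=0.020; u2·a0=0.5386·14.640=7.885; a1+…+a3=5.982 < 7.885 ≤ a1+…+a4=14.640 → R4 fires; M=9 P=9 C=8 X=1
Draw 2: a1=0.246, a2=2.340, a3=1.080, a4=4.329, a0=7.995; τ=−ln(0.9587)/7.995=0.005 → t=0.025; u2·a0=0.0617·7.995=0.493; a1=0.246 < 0.493 ≤ a1+a2=2.586 → R2 fires; M=10 P=9 C=8 X=0
Draw 3: a1=0.000, a2=0.000, a3=1.080, a4=0.000, a0=1.080; τ=−ln(0.7764)/1.080=0.234 → t=0.259; u2·a0=0.7180·1.080=0.775; a1+a2=0.000 < 0.775 ≤ a1+…+a3=1.080 → R3 fires; M=10 P=9 C=9 X=2
Draw 4: a1=0.492, a2=5.200, a3=1.215, a4=9.620, a0=16.527; τ=−ln(0.9478)/16.527=0.003 → t=0.263; u2·a0=0.3433·16.527=5.674; a1=0.492 < 5.674 ≤ a1+a2=5.692 → R2 fires; M=11 P=9 C=9 X=1
Draw 5: a1=0.246, a2=2.860, a3=1.215, a4=5.291, a0=9.612; τ=−ln(0.6654)/9.612=0.042 → t=0.305; u2·a0=0.2759·9.612=2.652; a1=0.246 < 2.652 ≤ a1+a2=3.106 → R2 fires; M=12 P=9 C=9 X=0
Draw 6: a1=0.000, a2=0.000, a3=1.215, a4=0.000, a0=1.215; τ=−ln(0.2055)/1.215=1.302 → t=1.607; u2·a0=0.3678·1.215=0.447; a1+a2=0.000 < 0.447 ≤ a1+…+a3=1.215 → R3 fires; M=12 P=9 C=10 X=2
Draw 7: a1=0.492, a2=6.240, a3=1.350, a4=11.544, a0=19.626; τ=−ln(0.9308)/19.626=0.004 → t=1.611; u2·a0=0.3639·19.626=7.142; a1+a2=6.732 < 7.142 ≤ a1+…+a3=8.082 → R3 fires; M=12 P=9 C=11 X=4
Draw 8: a1=0.984, a2=12.480, a3=1.485, a4=23.088, a0=38.037; τ=−ln(0.4438)/38.037=0.021 → t=1.632; u2·a0=0.8633·38.037=32.837; a1+…+a3=14.949 < 32.837 ≤ a1+…+a4=38.037 → R4 fires; M=12 P=9 C=13 X=3
Draw 9: a1=0.738, a2=9.360, a3=1.755, a4=17.316, a0=29.169; τ=−ln(0.0850)/29.169=0.085 → t=1.717; u2·a0=0.4792·29.169=13.978; a1+…+a3=11.853 < 13.978 ≤ a1+…+a4=29.169 → R4 fires; M=12 P=9 C=15 X=2
Draw 10: a1=0.492, a2=6.240, a3=2.025, a4=11.544, a0=20.301; τ=−ln(0.4972)/20.301=0.034 → t=1.751; u2·a0=0.7431·20.301=15.086; a1+…+a3=8.757 < 15.086 ≤ a1+…+a4=20.301 → R4 fires; M=12 P=9 C=17 X=1
Draw 11: a1=0.246, a2=3.120, a3=2.295, a4=5.772, a0=11.433; τ=−ln(0.2959)/11.433=0.107 → t=1.858; u2·a0=0.0328·11.433=0.375; a1=0.246 < 0.375 ≤ a1+a2=3.366 → R2 fires; M=13 P=9 C=17 X=0
Draw 12: a1=0.000, a2=0.000, a3=2.295, a4=0.000, a0=2.295; τ=−ln(0.9404)/2.295=0.027 → t=1.885; u2·a0=0.9870·2.295=2.265; a1+a2=0.000 < 2.265 ≤ a1+…+a3=2.295 → R3 fires; M=13 P=9 C=18 X=2
Draw 13: a1=0.492, a2=6.760, a3=2.430, a4=12.506, a0=22.188; τ=−ln(0.3112)/22.188=0.053 → t=1.937; u2·a0=0.5555·22.188=12.325; a1+…+a3=9.682 < 12.325 ≤ a1+…+a4=22.188 → R4 fires; M=13 P=9 C=20 X=1
Draw 14: a1=0.246, a2=3.380, a3=2.700, a4=6.253, a0=12.579; τ=−ln(0.2037)/12.579=0.126 → t=2.064 > T=2.03: stop.
Read off M at T=2.03: 13

M at T = 13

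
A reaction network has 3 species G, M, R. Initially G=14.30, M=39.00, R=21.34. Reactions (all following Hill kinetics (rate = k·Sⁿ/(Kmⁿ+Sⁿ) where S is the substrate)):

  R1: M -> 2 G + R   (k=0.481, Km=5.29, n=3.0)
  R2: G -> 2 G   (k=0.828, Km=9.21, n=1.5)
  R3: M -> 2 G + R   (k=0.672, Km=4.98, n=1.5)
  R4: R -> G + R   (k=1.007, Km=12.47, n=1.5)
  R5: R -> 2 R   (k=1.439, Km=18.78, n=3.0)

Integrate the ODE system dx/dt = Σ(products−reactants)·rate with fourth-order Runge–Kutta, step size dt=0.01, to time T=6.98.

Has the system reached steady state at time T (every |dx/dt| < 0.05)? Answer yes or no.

Steady state at T: no

RK4 with dt=0.01: 698 steps to T=6.98. Trajectory (selected grid times):
t=0.00: G=14.30 M=39.00 R=21.34
t=0.78: G=17.05 M=38.12 R=22.91
t=1.55: G=19.80 M=37.26 R=24.51
t=2.33: G=22.64 M=36.39 R=26.19
t=3.10: G=25.47 M=35.53 R=27.88
t=3.88: G=28.36 M=34.66 R=29.62
t=4.65: G=31.23 M=33.80 R=31.38
t=5.43: G=34.17 M=32.93 R=33.19
t=6.20: G=37.08 M=32.07 R=35.00
t=6.98: G=40.04 M=31.20 R=36.84
Rates at T: R1=0.4787, R2=0.7457, R3=0.6317, R4=0.8413, R5=1.2707
dx/dt at T (Σ net stoichiometry × rate): G=+3.8079, M=-1.1104, R=+2.3811
Largest |dx/dt| is |+3.8079| (G) ≥ 0.05 → not steady.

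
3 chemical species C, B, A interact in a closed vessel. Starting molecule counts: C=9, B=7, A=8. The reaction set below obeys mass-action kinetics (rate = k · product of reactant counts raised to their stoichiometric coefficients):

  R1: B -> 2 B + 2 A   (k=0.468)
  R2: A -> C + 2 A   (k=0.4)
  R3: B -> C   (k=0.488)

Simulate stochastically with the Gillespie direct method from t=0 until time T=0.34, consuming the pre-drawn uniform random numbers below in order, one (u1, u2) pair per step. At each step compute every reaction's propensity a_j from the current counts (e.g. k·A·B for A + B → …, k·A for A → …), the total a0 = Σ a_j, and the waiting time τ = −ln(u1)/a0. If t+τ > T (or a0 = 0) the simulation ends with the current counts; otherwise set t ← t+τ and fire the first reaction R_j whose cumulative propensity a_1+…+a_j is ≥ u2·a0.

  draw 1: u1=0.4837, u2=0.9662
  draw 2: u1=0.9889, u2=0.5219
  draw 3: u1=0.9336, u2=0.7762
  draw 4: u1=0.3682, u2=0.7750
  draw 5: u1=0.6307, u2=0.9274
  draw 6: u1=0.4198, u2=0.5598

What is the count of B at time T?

t=0.000: C=9 B=7 A=8
Draw 1: a1=3.276, a2=3.200, a3=3.416, a0=9.892; τ=−ln(0.4837)/9.892=0.073 → t=0.073; u2·a0=0.9662·9.892=9.558; a1+a2=6.476 < 9.558 ≤ a1+…+a3=9.892 → R3 fires; C=10 B=6 A=8
Draw 2: a1=2.808, a2=3.200, a3=2.928, a0=8.936; τ=−ln(0.9889)/8.936=0.001 → t=0.075; u2·a0=0.5219·8.936=4.664; a1=2.808 < 4.664 ≤ a1+a2=6.008 → R2 fires; C=11 B=6 A=9
Draw 3: a1=2.808, a2=3.600, a3=2.928, a0=9.336; τ=−ln(0.9336)/9.336=0.007 → t=0.082; u2·a0=0.7762·9.336=7.247; a1+a2=6.408 < 7.247 ≤ a1+…+a3=9.336 → R3 fires; C=12 B=5 A=9
Draw 4: a1=2.340, a2=3.600, a3=2.440, a0=8.380; τ=−ln(0.3682)/8.380=0.119 → t=0.201; u2·a0=0.7750·8.380=6.495; a1+a2=5.940 < 6.495 ≤ a1+…+a3=8.380 → R3 fires; C=13 B=4 A=9
Draw 5: a1=1.872, a2=3.600, a3=1.952, a0=7.424; τ=−ln(0.6307)/7.424=0.062 → t=0.263; u2·a0=0.9274·7.424=6.885; a1+a2=5.472 < 6.885 ≤ a1+…+a3=7.424 → R3 fires; C=14 B=3 A=9
Draw 6: a1=1.404, a2=3.600, a3=1.464, a0=6.468; τ=−ln(0.4198)/6.468=0.134 → t=0.398 > T=0.34: stop.
Read off B at T=0.34: 3

B at T = 3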